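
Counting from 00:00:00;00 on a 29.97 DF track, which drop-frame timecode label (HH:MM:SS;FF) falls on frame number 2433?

00:01:21;05

Each 10-minute DF block holds 10 × 60 × 30 − 9 × 2 = 17982 frames. 2433 ÷ 17982 → 0 full blocks, remainder 2433.
Within the partial block the first minute is 1800 frames and each further minute 1798, so 1 further minute boundary passed. Total skipped labels = 18 × 0 + 2 × 1 = 2.
Non-drop label index = 2433 + 2 = 2435; at 30 labels/s that is 00:01:21:05, i.e. DF 00:01:21;05.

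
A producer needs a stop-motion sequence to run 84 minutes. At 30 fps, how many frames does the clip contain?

151200 frames

84 min = 5040 s.
Frames = 5040 × 30 = 151200.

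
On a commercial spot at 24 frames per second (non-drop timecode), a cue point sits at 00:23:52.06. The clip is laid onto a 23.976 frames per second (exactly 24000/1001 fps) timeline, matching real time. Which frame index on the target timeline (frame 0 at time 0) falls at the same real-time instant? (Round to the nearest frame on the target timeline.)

Source frame index: (0×3600 + 23×60 + 52) × 24 + 6 = 34374.
Real time: 34374 / (24) = 5729/4 s.
Target frame: (5729/4) × (24000/1001) = 34374000/1001 ≈ 34339.660 → 34340.

frame 34340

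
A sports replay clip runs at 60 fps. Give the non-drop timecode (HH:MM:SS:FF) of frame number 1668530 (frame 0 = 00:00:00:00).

07:43:28:50

1668530 ÷ 60 = 27808 full seconds, remainder 50 frames.
27808 s = 7 h 43 min 28 s.
Timecode: 07:43:28:50.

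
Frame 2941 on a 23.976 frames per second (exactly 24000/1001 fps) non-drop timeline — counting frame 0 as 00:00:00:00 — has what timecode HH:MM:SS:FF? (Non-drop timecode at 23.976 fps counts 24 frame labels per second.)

00:02:02:13

2941 ÷ 24 = 122 full seconds, remainder 13 frames.
122 s = 0 h 2 min 2 s.
Timecode: 00:02:02:13.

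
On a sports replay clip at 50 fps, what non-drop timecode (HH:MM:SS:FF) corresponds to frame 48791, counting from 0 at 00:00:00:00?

48791 ÷ 50 = 975 full seconds, remainder 41 frames.
975 s = 0 h 16 min 15 s.
Timecode: 00:16:15:41.

00:16:15:41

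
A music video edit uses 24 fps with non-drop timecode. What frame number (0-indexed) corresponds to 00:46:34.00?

Total seconds to the label: (0 × 3600 + 46 × 60 + 34) = 2794.
Frame index = 2794 × 24 + 0 = 67056.

67056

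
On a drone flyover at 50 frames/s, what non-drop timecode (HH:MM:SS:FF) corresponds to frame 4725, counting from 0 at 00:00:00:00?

4725 ÷ 50 = 94 full seconds, remainder 25 frames.
94 s = 0 h 1 min 34 s.
Timecode: 00:01:34:25.

00:01:34:25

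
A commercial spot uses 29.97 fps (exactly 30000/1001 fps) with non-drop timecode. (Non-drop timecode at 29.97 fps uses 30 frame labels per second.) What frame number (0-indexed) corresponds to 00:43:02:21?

Total seconds to the label: (0 × 3600 + 43 × 60 + 2) = 2582.
Frame index = 2582 × 30 + 21 = 77481.

77481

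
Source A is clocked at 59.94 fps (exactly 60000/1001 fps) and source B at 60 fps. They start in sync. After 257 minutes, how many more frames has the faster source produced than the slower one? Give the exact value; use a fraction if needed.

925200/1001 frames

257 min = 15420 s.
A emits 60000/1001 × 15420 = 925200000/1001 frames; B emits 60 × 15420 = 925200.
Difference = 925200/1001 frames (≈ 924.2757); B is ahead of A.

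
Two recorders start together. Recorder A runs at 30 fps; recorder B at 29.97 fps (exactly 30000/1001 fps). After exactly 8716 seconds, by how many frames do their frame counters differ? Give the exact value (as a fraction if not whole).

A emits 30 × 8716 = 261480 frames; B emits 30000/1001 × 8716 = 261480000/1001.
Difference = 261480/1001 frames (≈ 261.2188); B is behind A.

261480/1001 frames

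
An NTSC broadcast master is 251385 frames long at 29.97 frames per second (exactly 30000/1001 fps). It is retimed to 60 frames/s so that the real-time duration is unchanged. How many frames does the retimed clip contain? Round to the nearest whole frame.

503273 frames

Frames at target rate = 251385 × (60) / (30000/1001) = 50327277/100 ≈ 503272.770.
Nearest whole frame: 503273.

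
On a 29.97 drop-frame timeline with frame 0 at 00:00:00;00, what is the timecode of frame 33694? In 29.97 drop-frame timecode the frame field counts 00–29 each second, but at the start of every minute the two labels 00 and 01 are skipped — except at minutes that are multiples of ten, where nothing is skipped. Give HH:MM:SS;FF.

Ten DF minutes hold 17982 frames, so frame 33694 lies in block 1 (frames 17982–35963) with 15712 frames into that block.
The block's first minute is 1800 frames and the rest 1798 each; 15712 frames reaches minute 8, so 1 × 18 + 8 × 2 = 34 labels have been skipped so far.
Adding those back, label number 33694 + 34 = 33728 at 30 labels/s is 1124 s + 8 f = 0 h 18 min 44 s frame 8, i.e. 00:18:44;08.

00:18:44;08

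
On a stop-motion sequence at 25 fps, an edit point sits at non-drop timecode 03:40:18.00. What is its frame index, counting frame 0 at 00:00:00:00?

Total seconds to the label: (3 × 3600 + 40 × 60 + 18) = 13218.
Frame index = 13218 × 25 + 0 = 330450.

frame 330450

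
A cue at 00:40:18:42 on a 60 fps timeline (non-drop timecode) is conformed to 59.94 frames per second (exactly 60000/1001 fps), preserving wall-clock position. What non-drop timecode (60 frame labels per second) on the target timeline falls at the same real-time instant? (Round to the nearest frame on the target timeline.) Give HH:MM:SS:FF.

Source frame index: (0×3600 + 40×60 + 18) × 60 + 42 = 145122.
Real time: 145122 / (60) = 24187/10 s.
Target frame: (24187/10) × (60000/1001) = 145122000/1001 ≈ 144977.023 → 144977.
At 60 labels/s: frame 144977 → 00:40:16:17.

00:40:16:17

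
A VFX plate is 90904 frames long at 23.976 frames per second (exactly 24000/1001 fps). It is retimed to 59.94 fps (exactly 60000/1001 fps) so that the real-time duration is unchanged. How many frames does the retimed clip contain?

227260 frames

Frames at target rate = 90904 × (60000/1001) / (24000/1001) = 227260.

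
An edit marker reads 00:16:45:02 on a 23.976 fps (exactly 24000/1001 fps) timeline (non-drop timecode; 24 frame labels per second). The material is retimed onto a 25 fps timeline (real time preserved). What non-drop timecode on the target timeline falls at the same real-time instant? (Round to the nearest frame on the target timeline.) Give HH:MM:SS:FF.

Source frame index: (0×3600 + 16×60 + 45) × 24 + 2 = 24122.
Real time: 24122 / (24000/1001) = 12073061/12000 s.
Target frame: (12073061/12000) × (25) = 12073061/480 ≈ 25152.210 → 25152.
At 25 labels/s: frame 25152 → 00:16:46:02.

00:16:46:02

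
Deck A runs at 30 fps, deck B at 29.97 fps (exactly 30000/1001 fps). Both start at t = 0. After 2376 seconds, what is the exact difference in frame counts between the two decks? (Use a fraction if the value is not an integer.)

A emits 30 × 2376 = 71280 frames; B emits 30000/1001 × 2376 = 6480000/91.
Difference = 6480/91 frames (≈ 71.2088); B is behind A.

6480/91 frames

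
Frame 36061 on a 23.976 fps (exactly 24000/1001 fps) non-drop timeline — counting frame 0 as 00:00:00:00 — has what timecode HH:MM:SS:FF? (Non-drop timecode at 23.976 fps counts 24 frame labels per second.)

00:25:02:13

36061 ÷ 24 = 1502 full seconds, remainder 13 frames.
1502 s = 0 h 25 min 2 s.
Timecode: 00:25:02:13.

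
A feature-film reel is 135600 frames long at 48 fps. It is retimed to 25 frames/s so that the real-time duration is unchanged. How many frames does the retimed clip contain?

70625 frames

Target frames = source frames × (target rate / source rate) = 135600 × (25)/(48) = 135600 × 25/48 = 70625.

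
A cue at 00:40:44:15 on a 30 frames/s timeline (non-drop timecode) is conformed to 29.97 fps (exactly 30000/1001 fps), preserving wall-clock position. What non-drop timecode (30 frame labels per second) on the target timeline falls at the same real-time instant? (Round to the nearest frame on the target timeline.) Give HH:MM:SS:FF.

00:40:42:02

Source frame index: (0×3600 + 40×60 + 44) × 30 + 15 = 73335.
Real time: 73335 / (30) = 4889/2 s.
Target frame: (4889/2) × (30000/1001) = 73335000/1001 ≈ 73261.738 → 73262.
At 30 labels/s: frame 73262 → 00:40:42:02.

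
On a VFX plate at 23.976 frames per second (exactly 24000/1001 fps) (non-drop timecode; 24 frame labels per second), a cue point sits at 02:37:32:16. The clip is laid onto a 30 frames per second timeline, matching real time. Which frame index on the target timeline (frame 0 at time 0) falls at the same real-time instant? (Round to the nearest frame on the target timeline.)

frame 283864

Source frame index: (2×3600 + 37×60 + 32) × 24 + 16 = 226864.
Real time: 226864 / (24000/1001) = 14193179/1500 s.
Target frame: (14193179/1500) × (30) = 14193179/50 ≈ 283863.580 → 283864.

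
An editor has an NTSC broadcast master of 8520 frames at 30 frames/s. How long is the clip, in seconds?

284 seconds

Running time = 8520 / (30) = 284 s.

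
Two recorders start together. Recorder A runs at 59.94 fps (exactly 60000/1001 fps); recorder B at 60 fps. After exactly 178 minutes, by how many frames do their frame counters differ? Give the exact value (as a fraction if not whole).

640800/1001 frames

178 min = 10680 s.
A emits 60000/1001 × 10680 = 640800000/1001 frames; B emits 60 × 10680 = 640800.
Difference = 640800/1001 frames (≈ 640.1598); B is ahead of A.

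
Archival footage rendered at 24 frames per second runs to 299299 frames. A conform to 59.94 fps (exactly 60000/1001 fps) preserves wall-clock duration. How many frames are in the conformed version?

Target frames = source frames × (target rate / source rate) = 299299 × (60000/1001)/(24) = 299299 × 2500/1001 = 747500.

747500 frames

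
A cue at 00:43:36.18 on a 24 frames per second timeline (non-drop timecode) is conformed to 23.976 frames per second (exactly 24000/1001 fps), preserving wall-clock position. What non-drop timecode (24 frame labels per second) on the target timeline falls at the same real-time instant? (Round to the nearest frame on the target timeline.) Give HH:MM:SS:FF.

00:43:34:03

Source frame index: (0×3600 + 43×60 + 36) × 24 + 18 = 62802.
Real time: 62802 / (24) = 10467/4 s.
Target frame: (10467/4) × (24000/1001) = 62802000/1001 ≈ 62739.261 → 62739.
At 24 labels/s: frame 62739 → 00:43:34:03.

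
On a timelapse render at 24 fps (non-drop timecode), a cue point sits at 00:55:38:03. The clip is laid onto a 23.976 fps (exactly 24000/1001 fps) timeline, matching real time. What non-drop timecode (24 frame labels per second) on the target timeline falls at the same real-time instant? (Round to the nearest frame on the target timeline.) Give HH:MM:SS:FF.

00:55:34:19

Source frame index: (0×3600 + 55×60 + 38) × 24 + 3 = 80115.
Real time: 80115 / (24) = 26705/8 s.
Target frame: (26705/8) × (24000/1001) = 11445000/143 ≈ 80034.965 → 80035.
At 24 labels/s: frame 80035 → 00:55:34:19.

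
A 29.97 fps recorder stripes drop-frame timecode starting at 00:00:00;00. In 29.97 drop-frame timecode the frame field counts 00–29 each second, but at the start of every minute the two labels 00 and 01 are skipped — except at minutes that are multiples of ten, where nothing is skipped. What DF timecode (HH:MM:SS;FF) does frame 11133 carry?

Ten DF minutes hold 17982 frames, so frame 11133 lies in block 0 (frames 0–17981) with 11133 frames into that block.
The block's first minute is 1800 frames and the rest 1798 each; 11133 frames reaches minute 6, so 0 × 18 + 6 × 2 = 12 labels have been skipped so far.
Adding those back, label number 11133 + 12 = 11145 at 30 labels/s is 371 s + 15 f = 0 h 6 min 11 s frame 15, i.e. 00:06:11;15.

00:06:11;15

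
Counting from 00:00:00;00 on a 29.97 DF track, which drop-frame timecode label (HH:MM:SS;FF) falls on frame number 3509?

00:01:57;01

Ten DF minutes hold 17982 frames, so frame 3509 lies in block 0 (frames 0–17981) with 3509 frames into that block.
The block's first minute is 1800 frames and the rest 1798 each; 3509 frames reaches minute 1, so 0 × 18 + 1 × 2 = 2 labels have been skipped so far.
Adding those back, label number 3509 + 2 = 3511 at 30 labels/s is 117 s + 1 f = 0 h 1 min 57 s frame 1, i.e. 00:01:57;01.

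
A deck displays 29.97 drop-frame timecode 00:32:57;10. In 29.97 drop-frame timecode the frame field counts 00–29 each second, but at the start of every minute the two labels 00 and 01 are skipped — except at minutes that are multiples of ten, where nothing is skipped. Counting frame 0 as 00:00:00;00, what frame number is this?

As if non-drop at 30 labels/s: (0 × 3600 + 32 × 60 + 57) × 30 + 10 = 59320.
Minute boundaries passed: 32; those not divisible by 10: 32 − 3 = 29; dropped labels = 2 × 29 = 58.
Actual frame index = 59320 − 58 = 59262.

59262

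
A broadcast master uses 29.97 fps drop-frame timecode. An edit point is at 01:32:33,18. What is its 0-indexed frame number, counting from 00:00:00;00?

Complete 10-minute blocks: 9, each 17982 frames → 161838.
Remaining 2 whole minutes in the current block: 1800 + 1 × 1798 = 3598 frames.
Within the current minute: 33 × 30 + 18 − 2 = 1006 (labels ;00/;01 skipped at this minute). Total = 161838 + 3598 + 1006 = 166442.

166442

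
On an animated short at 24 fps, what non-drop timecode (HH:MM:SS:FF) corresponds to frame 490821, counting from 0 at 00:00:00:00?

490821 ÷ 24 = 20450 full seconds, remainder 21 frames.
20450 s = 5 h 40 min 50 s.
Timecode: 05:40:50:21.

05:40:50:21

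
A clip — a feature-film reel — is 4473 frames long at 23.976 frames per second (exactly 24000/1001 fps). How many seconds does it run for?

186.561375 seconds

Running time = 4473 / (24000/1001) = 186.561375 s.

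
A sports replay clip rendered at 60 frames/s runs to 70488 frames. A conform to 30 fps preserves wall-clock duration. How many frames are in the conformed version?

Target frames = source frames × (target rate / source rate) = 70488 × (30)/(60) = 70488 × 1/2 = 35244.

35244 frames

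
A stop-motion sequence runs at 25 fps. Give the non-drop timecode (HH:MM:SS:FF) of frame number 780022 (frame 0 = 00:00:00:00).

780022 ÷ 25 = 31200 full seconds, remainder 22 frames.
31200 s = 8 h 40 min 0 s.
Timecode: 08:40:00:22.

08:40:00:22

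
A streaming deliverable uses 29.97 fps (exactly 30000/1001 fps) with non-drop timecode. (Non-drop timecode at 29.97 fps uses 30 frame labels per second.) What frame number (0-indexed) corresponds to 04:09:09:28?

Total seconds to the label: (4 × 3600 + 9 × 60 + 9) = 14949.
Frame index = 14949 × 30 + 28 = 448498.

448498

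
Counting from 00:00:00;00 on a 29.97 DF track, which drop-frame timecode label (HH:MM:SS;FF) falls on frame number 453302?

Ten DF minutes hold 17982 frames, so frame 453302 lies in block 25 (frames 449550–467531) with 3752 frames into that block.
The block's first minute is 1800 frames and the rest 1798 each; 3752 frames reaches minute 2, so 25 × 18 + 2 × 2 = 454 labels have been skipped so far.
Adding those back, label number 453302 + 454 = 453756 at 30 labels/s is 15125 s + 6 f = 4 h 12 min 5 s frame 6, i.e. 04:12:05;06.

04:12:05;06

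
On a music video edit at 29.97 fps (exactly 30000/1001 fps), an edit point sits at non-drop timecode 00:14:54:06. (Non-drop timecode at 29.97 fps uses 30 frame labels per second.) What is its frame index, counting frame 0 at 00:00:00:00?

Total seconds to the label: (0 × 3600 + 14 × 60 + 54) = 894.
Frame index = 894 × 30 + 6 = 26826.

frame 26826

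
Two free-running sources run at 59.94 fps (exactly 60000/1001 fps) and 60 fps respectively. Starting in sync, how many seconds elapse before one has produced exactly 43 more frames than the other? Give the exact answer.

43043/60 seconds

The gap grows by |60 − 60000/1001| = 60/1001 frames per second.
Time for a 43-frame gap: 43 ÷ (60/1001) = 43043/60 s.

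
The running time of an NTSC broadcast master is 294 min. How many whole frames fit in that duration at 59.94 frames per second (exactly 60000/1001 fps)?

294 min = 17640 s.
Frames = 17640 × 60000/1001 = 151200000/143 ≈ 1057342.6573.
Complete frames: 1057342.

1057342 frames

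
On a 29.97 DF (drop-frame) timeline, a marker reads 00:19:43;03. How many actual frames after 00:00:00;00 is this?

35457

Complete 10-minute blocks: 1, each 17982 frames → 17982.
Remaining 9 whole minutes in the current block: 1800 + 8 × 1798 = 16184 frames.
Within the current minute: 43 × 30 + 3 − 2 = 1291 (labels ;00/;01 skipped at this minute). Total = 17982 + 16184 + 1291 = 35457.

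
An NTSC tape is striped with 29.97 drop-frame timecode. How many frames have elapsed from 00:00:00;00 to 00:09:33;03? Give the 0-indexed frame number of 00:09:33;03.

As if non-drop at 30 labels/s: (0 × 3600 + 9 × 60 + 33) × 30 + 3 = 17193.
Minute boundaries passed: 9; those not divisible by 10: 9 − 0 = 9; dropped labels = 2 × 9 = 18.
Actual frame index = 17193 − 18 = 17175.

17175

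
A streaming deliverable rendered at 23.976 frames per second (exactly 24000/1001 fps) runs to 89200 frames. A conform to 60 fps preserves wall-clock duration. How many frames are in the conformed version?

Target frames = source frames × (target rate / source rate) = 89200 × (60)/(24000/1001) = 89200 × 1001/400 = 223223.

223223 frames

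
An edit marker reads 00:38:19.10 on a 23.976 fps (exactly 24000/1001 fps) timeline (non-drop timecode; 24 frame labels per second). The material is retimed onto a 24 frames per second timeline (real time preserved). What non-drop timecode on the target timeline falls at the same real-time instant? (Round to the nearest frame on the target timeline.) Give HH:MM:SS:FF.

Source frame index: (0×3600 + 38×60 + 19) × 24 + 10 = 55186.
Real time: 55186 / (24000/1001) = 27620593/12000 s.
Target frame: (27620593/12000) × (24) = 27620593/500 ≈ 55241.186 → 55241.
At 24 labels/s: frame 55241 → 00:38:21:17.

00:38:21:17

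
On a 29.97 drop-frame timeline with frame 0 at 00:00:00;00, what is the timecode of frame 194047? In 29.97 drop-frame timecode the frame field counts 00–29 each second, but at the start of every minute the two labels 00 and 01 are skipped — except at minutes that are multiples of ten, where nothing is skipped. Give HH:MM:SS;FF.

Each 10-minute DF block holds 10 × 60 × 30 − 9 × 2 = 17982 frames. 194047 ÷ 17982 → 10 full blocks, remainder 14227.
Within the partial block the first minute is 1800 frames and each further minute 1798, so 7 further minute boundaries passed. Total skipped labels = 18 × 10 + 2 × 7 = 194.
Non-drop label index = 194047 + 194 = 194241; at 30 labels/s that is 01:47:54:21, i.e. DF 01:47:54;21.

01:47:54;21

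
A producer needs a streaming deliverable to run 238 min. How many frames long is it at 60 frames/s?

238 min = 14280 s.
Frames = 14280 × 60 = 856800.

856800 frames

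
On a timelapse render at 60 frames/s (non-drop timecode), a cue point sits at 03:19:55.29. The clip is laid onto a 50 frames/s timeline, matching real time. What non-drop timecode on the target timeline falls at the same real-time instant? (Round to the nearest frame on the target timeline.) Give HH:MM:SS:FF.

Source frame index: (3×3600 + 19×60 + 55) × 60 + 29 = 719729.
Real time: 719729 / (60) = 719729/60 s.
Target frame: (719729/60) × (50) = 3598645/6 ≈ 599774.167 → 599774.
At 50 labels/s: frame 599774 → 03:19:55:24.

03:19:55:24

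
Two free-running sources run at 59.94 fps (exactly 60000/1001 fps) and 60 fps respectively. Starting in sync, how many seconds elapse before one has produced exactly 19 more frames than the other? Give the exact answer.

19019/60 seconds

The gap grows by |60 − 60000/1001| = 60/1001 frames per second.
Time for a 19-frame gap: 19 ÷ (60/1001) = 19019/60 s.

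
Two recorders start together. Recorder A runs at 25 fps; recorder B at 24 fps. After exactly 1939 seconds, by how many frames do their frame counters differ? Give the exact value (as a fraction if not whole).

1939 frames

A emits 25 × 1939 = 48475 frames; B emits 24 × 1939 = 46536.
Difference = 1939 frames; B is behind A.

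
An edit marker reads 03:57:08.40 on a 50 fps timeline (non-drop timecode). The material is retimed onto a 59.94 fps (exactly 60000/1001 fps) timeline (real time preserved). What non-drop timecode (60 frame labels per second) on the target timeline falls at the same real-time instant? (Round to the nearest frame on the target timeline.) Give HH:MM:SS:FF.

03:56:54:35

Source frame index: (3×3600 + 57×60 + 8) × 50 + 40 = 711440.
Real time: 711440 / (50) = 71144/5 s.
Target frame: (71144/5) × (60000/1001) = 853728000/1001 ≈ 852875.125 → 852875.
At 60 labels/s: frame 852875 → 03:56:54:35.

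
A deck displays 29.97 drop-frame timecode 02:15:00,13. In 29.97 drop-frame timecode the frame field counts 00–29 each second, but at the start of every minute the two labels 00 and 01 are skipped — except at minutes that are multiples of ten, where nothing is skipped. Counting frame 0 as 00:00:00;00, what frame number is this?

Complete 10-minute blocks: 13, each 17982 frames → 233766.
Remaining 5 whole minutes in the current block: 1800 + 4 × 1798 = 8992 frames.
Within the current minute: 0 × 30 + 13 − 2 = 11 (labels ;00/;01 skipped at this minute). Total = 233766 + 8992 + 11 = 242769.

242769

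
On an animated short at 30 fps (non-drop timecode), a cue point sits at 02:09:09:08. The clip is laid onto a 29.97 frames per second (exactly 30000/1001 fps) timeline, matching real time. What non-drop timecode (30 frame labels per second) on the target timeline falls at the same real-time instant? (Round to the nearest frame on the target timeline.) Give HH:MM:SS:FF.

02:09:01:16

Source frame index: (2×3600 + 9×60 + 9) × 30 + 8 = 232478.
Real time: 232478 / (30) = 116239/15 s.
Target frame: (116239/15) × (30000/1001) = 232478000/1001 ≈ 232245.754 → 232246.
At 30 labels/s: frame 232246 → 02:09:01:16.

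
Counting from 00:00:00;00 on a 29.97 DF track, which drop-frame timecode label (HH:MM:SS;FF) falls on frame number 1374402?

Ten DF minutes hold 17982 frames, so frame 1374402 lies in block 76 (frames 1366632–1384613) with 7770 frames into that block.
The block's first minute is 1800 frames and the rest 1798 each; 7770 frames reaches minute 4, so 76 × 18 + 4 × 2 = 1376 labels have been skipped so far.
Adding those back, label number 1374402 + 1376 = 1375778 at 30 labels/s is 45859 s + 8 f = 12 h 44 min 19 s frame 8, i.e. 12:44:19;08.

12:44:19;08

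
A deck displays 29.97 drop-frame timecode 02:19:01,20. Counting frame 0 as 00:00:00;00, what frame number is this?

As if non-drop at 30 labels/s: (2 × 3600 + 19 × 60 + 1) × 30 + 20 = 250250.
Minute boundaries passed: 139; those not divisible by 10: 139 − 13 = 126; dropped labels = 2 × 126 = 252.
Actual frame index = 250250 − 252 = 249998.

249998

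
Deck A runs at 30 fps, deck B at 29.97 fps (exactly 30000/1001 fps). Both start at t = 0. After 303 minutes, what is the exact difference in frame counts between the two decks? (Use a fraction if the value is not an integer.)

303 min = 18180 s.
A emits 30 × 18180 = 545400 frames; B emits 30000/1001 × 18180 = 545400000/1001.
Difference = 545400/1001 frames (≈ 544.8551); B is behind A.

545400/1001 frames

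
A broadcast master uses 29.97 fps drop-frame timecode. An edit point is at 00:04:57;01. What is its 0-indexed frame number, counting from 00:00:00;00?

As if non-drop at 30 labels/s: (0 × 3600 + 4 × 60 + 57) × 30 + 1 = 8911.
Minute boundaries passed: 4; those not divisible by 10: 4 − 0 = 4; dropped labels = 2 × 4 = 8.
Actual frame index = 8911 − 8 = 8903.

8903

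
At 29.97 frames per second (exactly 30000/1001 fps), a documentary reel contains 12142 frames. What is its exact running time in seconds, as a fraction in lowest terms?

6077071/15000 seconds

Running time = 12142 ÷ (30000/1001) = 12142 × 1001/30000 = 6077071/15000 s.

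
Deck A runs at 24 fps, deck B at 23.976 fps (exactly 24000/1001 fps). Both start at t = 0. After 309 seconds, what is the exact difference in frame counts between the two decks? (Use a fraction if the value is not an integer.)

A emits 24 × 309 = 7416 frames; B emits 24000/1001 × 309 = 7416000/1001.
Difference = 7416/1001 frames (≈ 7.4086); B is behind A.

7416/1001 frames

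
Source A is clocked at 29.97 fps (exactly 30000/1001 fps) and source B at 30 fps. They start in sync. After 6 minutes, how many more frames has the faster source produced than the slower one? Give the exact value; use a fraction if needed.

10800/1001 frames

6 min = 360 s.
A emits 30000/1001 × 360 = 10800000/1001 frames; B emits 30 × 360 = 10800.
Difference = 10800/1001 frames (≈ 10.7892); B is ahead of A.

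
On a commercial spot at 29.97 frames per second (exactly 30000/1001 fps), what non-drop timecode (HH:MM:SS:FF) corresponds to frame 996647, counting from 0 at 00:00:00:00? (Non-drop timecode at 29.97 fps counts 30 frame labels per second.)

09:13:41:17

996647 ÷ 30 = 33221 full seconds, remainder 17 frames.
33221 s = 9 h 13 min 41 s.
Timecode: 09:13:41:17.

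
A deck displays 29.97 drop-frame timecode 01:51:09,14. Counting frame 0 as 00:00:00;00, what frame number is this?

Complete 10-minute blocks: 11, each 17982 frames → 197802.
Remaining 1 whole minute in the current block: 1800 + 0 × 1798 = 1800 frames.
Within the current minute: 9 × 30 + 14 − 2 = 282 (labels ;00/;01 skipped at this minute). Total = 197802 + 1800 + 282 = 199884.

199884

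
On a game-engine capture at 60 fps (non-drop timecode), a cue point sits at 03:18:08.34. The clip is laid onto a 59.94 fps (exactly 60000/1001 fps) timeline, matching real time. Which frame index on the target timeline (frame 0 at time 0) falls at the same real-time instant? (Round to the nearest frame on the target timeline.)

frame 712601

Source frame index: (3×3600 + 18×60 + 8) × 60 + 34 = 713314.
Real time: 713314 / (60) = 356657/30 s.
Target frame: (356657/30) × (60000/1001) = 101902000/143 ≈ 712601.399 → 712601.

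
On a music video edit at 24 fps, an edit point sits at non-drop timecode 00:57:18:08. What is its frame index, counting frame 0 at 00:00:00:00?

frame 82520

Total seconds to the label: (0 × 3600 + 57 × 60 + 18) = 3438.
Frame index = 3438 × 24 + 8 = 82520.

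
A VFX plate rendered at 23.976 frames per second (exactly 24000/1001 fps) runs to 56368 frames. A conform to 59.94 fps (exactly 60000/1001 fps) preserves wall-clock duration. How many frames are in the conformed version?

Target frames = source frames × (target rate / source rate) = 56368 × (60000/1001)/(24000/1001) = 56368 × 5/2 = 140920.

140920 frames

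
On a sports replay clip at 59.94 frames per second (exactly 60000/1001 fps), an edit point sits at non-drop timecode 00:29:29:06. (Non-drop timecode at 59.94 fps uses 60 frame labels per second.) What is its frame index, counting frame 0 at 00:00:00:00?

106146

Total seconds to the label: (0 × 3600 + 29 × 60 + 29) = 1769.
Frame index = 1769 × 60 + 6 = 106146.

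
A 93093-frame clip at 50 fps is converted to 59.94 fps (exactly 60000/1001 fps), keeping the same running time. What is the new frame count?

Target frames = source frames × (target rate / source rate) = 93093 × (60000/1001)/(50) = 93093 × 1200/1001 = 111600.

111600 frames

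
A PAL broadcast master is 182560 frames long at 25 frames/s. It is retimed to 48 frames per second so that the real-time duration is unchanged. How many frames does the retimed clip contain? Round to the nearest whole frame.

Frames at target rate = 182560 × (48) / (25) = 1752576/5 ≈ 350515.200.
Nearest whole frame: 350515.

350515 frames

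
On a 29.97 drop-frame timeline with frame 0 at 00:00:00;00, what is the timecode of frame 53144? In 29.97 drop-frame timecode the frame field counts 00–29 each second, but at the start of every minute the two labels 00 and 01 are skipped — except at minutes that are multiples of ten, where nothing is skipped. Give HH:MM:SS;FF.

00:29:33;08

Ten DF minutes hold 17982 frames, so frame 53144 lies in block 2 (frames 35964–53945) with 17180 frames into that block.
The block's first minute is 1800 frames and the rest 1798 each; 17180 frames reaches minute 9, so 2 × 18 + 9 × 2 = 54 labels have been skipped so far.
Adding those back, label number 53144 + 54 = 53198 at 30 labels/s is 1773 s + 8 f = 0 h 29 min 33 s frame 8, i.e. 00:29:33;08.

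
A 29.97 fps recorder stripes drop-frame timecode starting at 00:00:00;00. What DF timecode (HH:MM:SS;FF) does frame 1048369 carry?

Each 10-minute DF block holds 10 × 60 × 30 − 9 × 2 = 17982 frames. 1048369 ÷ 17982 → 58 full blocks, remainder 5413.
Within the partial block the first minute is 1800 frames and each further minute 1798, so 3 further minute boundaries passed. Total skipped labels = 18 × 58 + 2 × 3 = 1050.
Non-drop label index = 1048369 + 1050 = 1049419; at 30 labels/s that is 09:43:00:19, i.e. DF 09:43:00;19.

09:43:00;19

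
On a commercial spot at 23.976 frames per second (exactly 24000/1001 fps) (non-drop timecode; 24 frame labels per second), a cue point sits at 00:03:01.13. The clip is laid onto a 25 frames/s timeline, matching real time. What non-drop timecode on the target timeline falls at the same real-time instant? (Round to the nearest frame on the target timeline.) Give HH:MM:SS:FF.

00:03:01:18

Source frame index: (0×3600 + 3×60 + 1) × 24 + 13 = 4357.
Real time: 4357 / (24000/1001) = 4361357/24000 s.
Target frame: (4361357/24000) × (25) = 4361357/960 ≈ 4543.080 → 4543.
At 25 labels/s: frame 4543 → 00:03:01:18.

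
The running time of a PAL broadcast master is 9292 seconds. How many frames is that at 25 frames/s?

Frames = 9292 × 25 = 232300.

232300 frames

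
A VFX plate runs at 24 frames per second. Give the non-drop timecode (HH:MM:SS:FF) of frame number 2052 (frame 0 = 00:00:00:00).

2052 ÷ 24 = 85 full seconds, remainder 12 frames.
85 s = 0 h 1 min 25 s.
Timecode: 00:01:25:12.

00:01:25:12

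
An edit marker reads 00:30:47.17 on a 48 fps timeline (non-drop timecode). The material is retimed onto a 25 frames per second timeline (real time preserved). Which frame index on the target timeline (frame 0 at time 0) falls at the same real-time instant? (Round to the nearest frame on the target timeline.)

Source frame index: (0×3600 + 30×60 + 47) × 48 + 17 = 88673.
Real time: 88673 / (48) = 88673/48 s.
Target frame: (88673/48) × (25) = 2216825/48 ≈ 46183.854 → 46184.

frame 46184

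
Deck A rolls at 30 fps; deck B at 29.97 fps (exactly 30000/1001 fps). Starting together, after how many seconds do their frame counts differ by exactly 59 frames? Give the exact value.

59059/30 seconds

The gap grows by |30000/1001 − 30| = 30/1001 frames per second.
Time for a 59-frame gap: 59 ÷ (30/1001) = 59059/30 s.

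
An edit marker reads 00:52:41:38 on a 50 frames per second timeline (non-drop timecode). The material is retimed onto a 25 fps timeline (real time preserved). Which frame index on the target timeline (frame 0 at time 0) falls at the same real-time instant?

frame 79044

Source frame index: (0×3600 + 52×60 + 41) × 50 + 38 = 158088.
Real time: 158088 / (50) = 79044/25 s.
Target frame: (79044/25) × (25) = 79044.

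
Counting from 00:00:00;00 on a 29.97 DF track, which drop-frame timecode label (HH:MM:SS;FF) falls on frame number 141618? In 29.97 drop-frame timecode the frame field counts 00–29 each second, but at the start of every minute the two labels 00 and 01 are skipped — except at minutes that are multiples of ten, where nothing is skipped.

01:18:45;10

Ten DF minutes hold 17982 frames, so frame 141618 lies in block 7 (frames 125874–143855) with 15744 frames into that block.
The block's first minute is 1800 frames and the rest 1798 each; 15744 frames reaches minute 8, so 7 × 18 + 8 × 2 = 142 labels have been skipped so far.
Adding those back, label number 141618 + 142 = 141760 at 30 labels/s is 4725 s + 10 f = 1 h 18 min 45 s frame 10, i.e. 01:18:45;10.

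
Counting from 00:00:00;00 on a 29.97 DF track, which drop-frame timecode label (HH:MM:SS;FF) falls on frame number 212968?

Ten DF minutes hold 17982 frames, so frame 212968 lies in block 11 (frames 197802–215783) with 15166 frames into that block.
The block's first minute is 1800 frames and the rest 1798 each; 15166 frames reaches minute 8, so 11 × 18 + 8 × 2 = 214 labels have been skipped so far.
Adding those back, label number 212968 + 214 = 213182 at 30 labels/s is 7106 s + 2 f = 1 h 58 min 26 s frame 2, i.e. 01:58:26;02.

01:58:26;02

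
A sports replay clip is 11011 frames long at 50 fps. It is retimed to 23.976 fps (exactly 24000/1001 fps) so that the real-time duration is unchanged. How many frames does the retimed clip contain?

5280 frames

Target frames = source frames × (target rate / source rate) = 11011 × (24000/1001)/(50) = 11011 × 480/1001 = 5280.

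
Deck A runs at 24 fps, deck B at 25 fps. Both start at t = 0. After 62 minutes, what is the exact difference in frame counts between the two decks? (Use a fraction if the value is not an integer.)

3720 frames

62 min = 3720 s.
A emits 24 × 3720 = 89280 frames; B emits 25 × 3720 = 93000.
Difference = 3720 frames; B is ahead of A.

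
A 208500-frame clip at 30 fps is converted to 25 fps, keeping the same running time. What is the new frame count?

173750 frames

Target frames = source frames × (target rate / source rate) = 208500 × (25)/(30) = 208500 × 5/6 = 173750.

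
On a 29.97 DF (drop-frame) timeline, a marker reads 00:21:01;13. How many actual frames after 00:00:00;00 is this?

37805

As if non-drop at 30 labels/s: (0 × 3600 + 21 × 60 + 1) × 30 + 13 = 37843.
Minute boundaries passed: 21; those not divisible by 10: 21 − 2 = 19; dropped labels = 2 × 19 = 38.
Actual frame index = 37843 − 38 = 37805.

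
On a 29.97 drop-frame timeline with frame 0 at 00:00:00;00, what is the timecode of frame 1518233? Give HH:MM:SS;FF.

Ten DF minutes hold 17982 frames, so frame 1518233 lies in block 84 (frames 1510488–1528469) with 7745 frames into that block.
The block's first minute is 1800 frames and the rest 1798 each; 7745 frames reaches minute 4, so 84 × 18 + 4 × 2 = 1520 labels have been skipped so far.
Adding those back, label number 1518233 + 1520 = 1519753 at 30 labels/s is 50658 s + 13 f = 14 h 4 min 18 s frame 13, i.e. 14:04:18;13.

14:04:18;13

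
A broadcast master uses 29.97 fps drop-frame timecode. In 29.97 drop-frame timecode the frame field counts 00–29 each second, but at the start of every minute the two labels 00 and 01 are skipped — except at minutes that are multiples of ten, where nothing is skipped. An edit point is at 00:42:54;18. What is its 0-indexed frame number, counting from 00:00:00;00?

Complete 10-minute blocks: 4, each 17982 frames → 71928.
Remaining 2 whole minutes in the current block: 1800 + 1 × 1798 = 3598 frames.
Within the current minute: 54 × 30 + 18 − 2 = 1636 (labels ;00/;01 skipped at this minute). Total = 71928 + 3598 + 1636 = 77162.

77162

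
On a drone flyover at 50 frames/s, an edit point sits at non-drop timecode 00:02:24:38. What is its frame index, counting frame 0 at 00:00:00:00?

frame 7238

Total seconds to the label: (0 × 3600 + 2 × 60 + 24) = 144.
Frame index = 144 × 50 + 38 = 7238.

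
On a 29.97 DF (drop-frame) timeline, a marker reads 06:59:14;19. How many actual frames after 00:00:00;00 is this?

Complete 10-minute blocks: 41, each 17982 frames → 737262.
Remaining 9 whole minutes in the current block: 1800 + 8 × 1798 = 16184 frames.
Within the current minute: 14 × 30 + 19 − 2 = 437 (labels ;00/;01 skipped at this minute). Total = 737262 + 16184 + 437 = 753883.

753883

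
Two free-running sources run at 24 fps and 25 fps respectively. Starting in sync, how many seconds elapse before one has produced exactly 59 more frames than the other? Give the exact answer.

The gap grows by |25 − 24| = 1 frame per second.
Time for a 59-frame gap: 59 ÷ (1) = 59 s.

59 seconds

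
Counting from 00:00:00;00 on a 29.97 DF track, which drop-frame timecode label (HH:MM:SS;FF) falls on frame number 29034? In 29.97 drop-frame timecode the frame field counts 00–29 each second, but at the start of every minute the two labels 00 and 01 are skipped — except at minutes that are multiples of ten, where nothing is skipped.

Each 10-minute DF block holds 10 × 60 × 30 − 9 × 2 = 17982 frames. 29034 ÷ 17982 → 1 full block, remainder 11052.
Within the partial block the first minute is 1800 frames and each further minute 1798, so 6 further minute boundaries passed. Total skipped labels = 18 × 1 + 2 × 6 = 30.
Non-drop label index = 29034 + 30 = 29064; at 30 labels/s that is 00:16:08:24, i.e. DF 00:16:08;24.

00:16:08;24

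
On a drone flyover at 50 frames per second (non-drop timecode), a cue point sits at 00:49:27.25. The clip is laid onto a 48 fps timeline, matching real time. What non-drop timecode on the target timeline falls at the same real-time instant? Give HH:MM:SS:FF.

Source frame index: (0×3600 + 49×60 + 27) × 50 + 25 = 148375.
Real time: 148375 / (50) = 5935/2 s.
Target frame: (5935/2) × (48) = 142440.
At 48 labels/s: frame 142440 → 00:49:27:24.

00:49:27:24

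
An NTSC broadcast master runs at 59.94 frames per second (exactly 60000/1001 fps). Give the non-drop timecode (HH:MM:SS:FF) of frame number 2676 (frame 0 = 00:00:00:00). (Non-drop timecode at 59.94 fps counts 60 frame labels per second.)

00:00:44:36

2676 ÷ 60 = 44 full seconds, remainder 36 frames.
44 s = 0 h 0 min 44 s.
Timecode: 00:00:44:36.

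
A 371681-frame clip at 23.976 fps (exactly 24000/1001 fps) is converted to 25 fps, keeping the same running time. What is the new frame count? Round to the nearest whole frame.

387555 frames

Frames at target rate = 371681 × (25) / (24000/1001) = 372052681/960 ≈ 387554.876.
Nearest whole frame: 387555.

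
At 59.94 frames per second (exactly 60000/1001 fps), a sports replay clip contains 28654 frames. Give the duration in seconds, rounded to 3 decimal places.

478.044 seconds

Running time = 28654 × 1001/60000 = 14341327/30000 s ≈ 478.044 s.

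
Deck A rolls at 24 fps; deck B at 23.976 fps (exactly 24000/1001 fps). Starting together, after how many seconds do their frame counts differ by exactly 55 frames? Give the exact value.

The gap grows by |24000/1001 − 24| = 24/1001 frames per second.
Time for a 55-frame gap: 55 ÷ (24/1001) = 55055/24 s.

55055/24 seconds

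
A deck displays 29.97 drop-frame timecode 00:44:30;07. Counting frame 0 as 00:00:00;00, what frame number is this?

80027

As if non-drop at 30 labels/s: (0 × 3600 + 44 × 60 + 30) × 30 + 7 = 80107.
Minute boundaries passed: 44; those not divisible by 10: 44 − 4 = 40; dropped labels = 2 × 40 = 80.
Actual frame index = 80107 − 80 = 80027.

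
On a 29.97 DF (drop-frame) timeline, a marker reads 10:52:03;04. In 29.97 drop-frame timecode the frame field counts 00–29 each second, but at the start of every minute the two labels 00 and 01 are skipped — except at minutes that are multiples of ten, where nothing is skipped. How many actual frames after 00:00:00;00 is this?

1172520

Complete 10-minute blocks: 65, each 17982 frames → 1168830.
Remaining 2 whole minutes in the current block: 1800 + 1 × 1798 = 3598 frames.
Within the current minute: 3 × 30 + 4 − 2 = 92 (labels ;00/;01 skipped at this minute). Total = 1168830 + 3598 + 92 = 1172520.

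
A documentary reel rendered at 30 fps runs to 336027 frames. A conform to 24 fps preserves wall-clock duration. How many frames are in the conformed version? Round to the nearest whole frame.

Frames at target rate = 336027 × (24) / (30) = 1344108/5 ≈ 268821.600.
Nearest whole frame: 268822.

268822 frames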